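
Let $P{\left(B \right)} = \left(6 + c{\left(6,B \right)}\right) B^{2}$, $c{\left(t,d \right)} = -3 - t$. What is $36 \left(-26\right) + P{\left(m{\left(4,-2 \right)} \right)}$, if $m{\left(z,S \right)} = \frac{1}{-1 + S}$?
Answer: $- \frac{2809}{3} \approx -936.33$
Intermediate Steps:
$P{\left(B \right)} = - 3 B^{2}$ ($P{\left(B \right)} = \left(6 - 9\right) B^{2} = - 3 B^{2}$)
$36 \left(-26\right) + P{\left(m{\left(4,-2 \right)} \right)} = 36 \left(-26\right) - 3 \left(\frac{1}{-1 - 2}\right)^{2} = -936 - 3 \left(\frac{1}{-3}\right)^{2} = -936 - 3 \left(- \frac{1}{3}\right)^{2} = -936 - \frac{1}{3} = - \frac{2809}{3}$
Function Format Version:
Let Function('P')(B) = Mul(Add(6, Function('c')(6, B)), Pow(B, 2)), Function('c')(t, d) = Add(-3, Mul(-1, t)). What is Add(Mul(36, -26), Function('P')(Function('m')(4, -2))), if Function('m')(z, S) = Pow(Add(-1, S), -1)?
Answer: Rational(-2809, 3) ≈ -936.33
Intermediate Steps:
Function('P')(B) = Mul(-3, Pow(B, 2)) (Function('P')(B) = Mul(Add(6, Add(-3, Mul(-1, 6))), Pow(B, 2)) = Mul(Add(6, Add(-3, -6)), Pow(B, 2)) = Mul(Add(6, -9), Pow(B, 2)) = Mul(-3, Pow(B, 2)))
Add(Mul(36, -26), Function('P')(Function('m')(4, -2))) = Add(Mul(36, -26), Mul(-3, Pow(Pow(Add(-1, -2), -1), 2))) = Add(-936, Mul(-3, Pow(Pow(-3, -1), 2))) = Add(-936, Mul(-3, Pow(Rational(-1, 3), 2))) = Add(-936, Mul(-3, Rational(1, 9))) = Add(-936, Rational(-1, 3)) = Rational(-2809, 3)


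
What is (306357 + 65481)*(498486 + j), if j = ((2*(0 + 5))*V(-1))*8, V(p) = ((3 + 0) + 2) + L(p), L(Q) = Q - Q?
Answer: 185504772468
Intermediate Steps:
L(Q) = 0
V(p) = 5 (V(p) = ((3 + 0) + 2) + 0 = (3 + 2) + 0 = 5 + 0 = 5)
j = 400 (j = ((2*(0 + 5))*5)*8 = ((2*5)*5)*8 = (10*5)*8 = 50*8 = 400)
(306357 + 65481)*(498486 + j) = (306357 + 65481)*(498486 + 400) = 371838*498886 = 185504772468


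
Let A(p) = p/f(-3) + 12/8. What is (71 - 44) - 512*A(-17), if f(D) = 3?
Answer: 6481/3 ≈ 2160.3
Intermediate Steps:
A(p) = 3/2 + p/3 (A(p) = p/3 + 12/8 = p*(1/3) + 12*(1/8) = p/3 + 3/2 = 3/2 + p/3)
(71 - 44) - 512*A(-17) = (71 - 44) - 512*(3/2 + (1/3)*(-17)) = 27 - 512*(3/2 - 17/3) = 27 - 512*(-25/6) = 27 + 6400/3 = 6481/3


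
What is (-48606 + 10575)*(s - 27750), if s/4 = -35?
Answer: 1060684590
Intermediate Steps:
s = -140 (s = 4*(-35) = -140)
(-48606 + 10575)*(s - 27750) = (-48606 + 10575)*(-140 - 27750) = -38031*(-27890) = 1060684590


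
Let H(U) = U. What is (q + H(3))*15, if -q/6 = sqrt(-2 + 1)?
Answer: 45 - 90*I ≈ 45.0 - 90.0*I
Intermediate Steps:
q = -6*I (q = -6*sqrt(-2 + 1) = -6*I ≈ -6.0*I)
(q + H(3))*15 = (-6*I + 3)*15 = (3 - 6*I)*15 = 45 - 90*I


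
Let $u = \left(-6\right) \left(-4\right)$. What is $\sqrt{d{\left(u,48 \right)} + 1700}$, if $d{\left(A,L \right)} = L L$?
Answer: $2 \sqrt{1001} \approx 63.277$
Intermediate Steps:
$u = 24$
$d{\left(A,L \right)} = L^{2}$
$\sqrt{d{\left(u,48 \right)} + 1700} = \sqrt{48^{2} + 1700} = \sqrt{2304 + 1700} = \sqrt{4004} = 2 \sqrt{1001}$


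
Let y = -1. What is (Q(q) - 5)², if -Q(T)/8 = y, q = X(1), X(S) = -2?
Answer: 9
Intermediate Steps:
q = -2
Q(T) = 8 (Q(T) = -8*(-1) = 8)
(Q(q) - 5)² = (8 - 5)² = 3² = 9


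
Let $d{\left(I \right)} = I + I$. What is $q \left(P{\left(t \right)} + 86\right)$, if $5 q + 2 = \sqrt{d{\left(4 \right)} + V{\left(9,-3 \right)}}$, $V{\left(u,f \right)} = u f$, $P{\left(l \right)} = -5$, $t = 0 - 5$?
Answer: $- \frac{162}{5} + \frac{81 i \sqrt{19}}{5} \approx -32.4 + 70.614 i$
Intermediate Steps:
$t = -5$ ($t = 0 - 5 = -5$)
$d{\left(I \right)} = 2 I$
$V{\left(u,f \right)} = f u$
$q = - \frac{2}{5} + \frac{i \sqrt{19}}{5}$ ($q = - \frac{2}{5} + \frac{\sqrt{2 \cdot 4 - 27}}{5} = - \frac{2}{5} + \frac{\sqrt{8 - 27}}{5} = - \frac{2}{5} + \frac{\sqrt{-19}}{5} = - \frac{2}{5} + \frac{i \sqrt{19}}{5} \approx -0.4 + 0.87178 i$)
$q \left(P{\left(t \right)} + 86\right) = \left(- \frac{2}{5} + \frac{i \sqrt{19}}{5}\right) \left(-5 + 86\right) = \left(- \frac{2}{5} + \frac{i \sqrt{19}}{5}\right) 81 = - \frac{162}{5} + \frac{81 i \sqrt{19}}{5}$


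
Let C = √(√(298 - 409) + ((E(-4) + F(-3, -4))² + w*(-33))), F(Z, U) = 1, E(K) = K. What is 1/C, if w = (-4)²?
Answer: (-519 + I*√111)^(-½) ≈ 0.0004454 - 0.043888*I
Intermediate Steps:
w = 16
C = √(-519 + I*√111) (C = √(√(298 - 409) + ((-4 + 1)² + 16*(-33))) = √(√(-111) + ((-3)² - 528)) = √(I*√111 + (9 - 528)) = √(I*√111 - 519) = √(-519 + I*√111) ≈ 0.2312 + 22.783*I)
1/C = 1/(√(-519 + I*√111)) = (-519 + I*√111)^(-½)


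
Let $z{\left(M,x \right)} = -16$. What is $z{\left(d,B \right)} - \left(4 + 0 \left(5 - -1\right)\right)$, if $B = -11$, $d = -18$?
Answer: $-20$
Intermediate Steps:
$z{\left(d,B \right)} - \left(4 + 0 \left(5 - -1\right)\right) = -16 - \left(4 + 0 \left(5 - -1\right)\right) = -16 - \left(4 + 0 \left(5 + 1\right)\right) = -16 + \left(-4 + 0 \cdot 6\right) = -16 + \left(-4 + 0\right) = -16 - 4 = -20$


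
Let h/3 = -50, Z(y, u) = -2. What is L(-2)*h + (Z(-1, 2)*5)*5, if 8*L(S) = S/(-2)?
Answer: -275/4 ≈ -68.750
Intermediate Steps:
L(S) = -S/16 (L(S) = (S/(-2))/8 = (S*(-½))/8 = (-S/2)/8 = -S/16)
h = -150 (h = 3*(-50) = -150)
L(-2)*h + (Z(-1, 2)*5)*5 = -1/16*(-2)*(-150) - 2*5*5 = (⅛)*(-150) - 10*5 = -75/4 - 50 = -275/4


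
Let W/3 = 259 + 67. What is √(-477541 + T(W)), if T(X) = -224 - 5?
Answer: I*√477770 ≈ 691.21*I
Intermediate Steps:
W = 978 (W = 3*(259 + 67) = 3*326 = 978)
T(X) = -229
√(-477541 + T(W)) = √(-477541 - 229) = √(-477770) = I*√477770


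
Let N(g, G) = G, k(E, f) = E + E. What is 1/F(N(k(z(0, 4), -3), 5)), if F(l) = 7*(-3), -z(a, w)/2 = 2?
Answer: -1/21 ≈ -0.047619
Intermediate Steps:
z(a, w) = -4 (z(a, w) = -2*2 = -4)
k(E, f) = 2*E
F(l) = -21
1/F(N(k(z(0, 4), -3), 5)) = 1/(-21) = -1/21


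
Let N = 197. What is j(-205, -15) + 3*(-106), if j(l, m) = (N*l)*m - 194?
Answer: 605263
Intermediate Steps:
j(l, m) = -194 + 197*l*m (j(l, m) = (197*l)*m - 194 = 197*l*m - 194 = -194 + 197*l*m)
j(-205, -15) + 3*(-106) = (-194 + 197*(-205)*(-15)) + 3*(-106) = (-194 + 605775) - 318 = 605581 - 318 = 605263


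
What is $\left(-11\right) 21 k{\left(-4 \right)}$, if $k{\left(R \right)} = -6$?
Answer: $1386$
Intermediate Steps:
$\left(-11\right) 21 k{\left(-4 \right)} = \left(-11\right) 21 \left(-6\right) = \left(-231\right) \left(-6\right) = 1386$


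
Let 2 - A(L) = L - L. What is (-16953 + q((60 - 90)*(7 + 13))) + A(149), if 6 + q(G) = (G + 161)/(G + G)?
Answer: -20347961/1200 ≈ -16957.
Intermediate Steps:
A(L) = 2 (A(L) = 2 - (L - L) = 2 - 1*0 = 2 + 0 = 2)
q(G) = -6 + (161 + G)/(2*G) (q(G) = -6 + (G + 161)/(G + G) = -6 + (161 + G)/((2*G)) = -6 + (161 + G)*(1/(2*G)) = -6 + (161 + G)/(2*G))
(-16953 + q((60 - 90)*(7 + 13))) + A(149) = (-16953 + (161 - 11*(60 - 90)*(7 + 13))/(2*(((60 - 90)*(7 + 13))))) + 2 = (-16953 + (161 - (-330)*20)/(2*((-30*20)))) + 2 = (-16953 + (½)*(161 - 11*(-600))/(-600)) + 2 = (-16953 + (½)*(-1/600)*(161 + 6600)) + 2 = (-16953 + (½)*(-1/600)*6761) + 2 = (-16953 - 6761/1200) + 2 = -20350361/1200 + 2 = -20347961/1200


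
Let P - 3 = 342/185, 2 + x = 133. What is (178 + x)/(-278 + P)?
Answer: -57165/50533 ≈ -1.1312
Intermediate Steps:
x = 131 (x = -2 + 133 = 131)
P = 897/185 (P = 3 + 342/185 = 897/185 ≈ 4.8486)
(178 + x)/(-278 + P) = (178 + 131)/(-278 + 897/185) = 309/(-50533/185) = 309*(-185/50533) = -57165/50533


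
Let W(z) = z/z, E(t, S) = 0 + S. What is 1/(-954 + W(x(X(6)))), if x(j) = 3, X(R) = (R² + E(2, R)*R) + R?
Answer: -1/953 ≈ -0.0010493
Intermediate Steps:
E(t, S) = S
X(R) = R + 2*R² (X(R) = (R² + R*R) + R = (R² + R²) + R = 2*R² + R = R + 2*R²)
W(z) = 1
1/(-954 + W(x(X(6)))) = 1/(-954 + 1) = 1/(-953) = -1/953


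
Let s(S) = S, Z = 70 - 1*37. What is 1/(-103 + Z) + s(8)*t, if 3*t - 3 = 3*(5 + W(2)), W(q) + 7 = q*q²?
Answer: 3919/70 ≈ 55.986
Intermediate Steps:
W(q) = -7 + q³ (W(q) = -7 + q*q² = -7 + q³)
t = 7 (t = 1 + (3*(5 + (-7 + 2³)))/3 = 1 + (3*(5 + (-7 + 8)))/3 = 1 + (3*(5 + 1))/3 = 1 + (3*6)/3 = 1 + (⅓)*18 = 1 + 6 = 7)
Z = 33 (Z = 70 - 37 = 33)
1/(-103 + Z) + s(8)*t = 1/(-103 + 33) + 8*7 = 1/(-70) + 56 = -1/70 + 56 = 3919/70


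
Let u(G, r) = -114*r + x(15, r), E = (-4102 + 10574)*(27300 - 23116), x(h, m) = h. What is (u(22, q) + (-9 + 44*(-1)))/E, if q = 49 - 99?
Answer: 2831/13539424 ≈ 0.00020909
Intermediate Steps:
q = -50
E = 27078848 (E = 6472*4184 = 27078848)
u(G, r) = 15 - 114*r (u(G, r) = -114*r + 15 = 15 - 114*r)
(u(22, q) + (-9 + 44*(-1)))/E = ((15 - 114*(-50)) + (-9 + 44*(-1)))/27078848 = ((15 + 5700) + (-9 - 44))*(1/27078848) = (5715 - 53)*(1/27078848) = 5662*(1/27078848) = 2831/13539424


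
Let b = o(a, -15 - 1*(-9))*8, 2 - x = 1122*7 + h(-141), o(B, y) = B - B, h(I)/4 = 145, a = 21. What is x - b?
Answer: -8432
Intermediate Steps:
h(I) = 580 (h(I) = 4*145 = 580)
o(B, y) = 0
x = -8432 (x = 2 - (1122*7 + 580) = 2 - (7854 + 580) = 2 - 1*8434 = 2 - 8434 = -8432)
b = 0 (b = 0*8 = 0)
x - b = -8432 - 1*0 = -8432 + 0 = -8432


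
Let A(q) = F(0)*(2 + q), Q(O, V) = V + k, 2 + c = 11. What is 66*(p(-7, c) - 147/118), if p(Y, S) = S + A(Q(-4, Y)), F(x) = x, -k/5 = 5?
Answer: 30195/59 ≈ 511.78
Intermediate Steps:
c = 9 (c = -2 + 11 = 9)
k = -25 (k = -5*5 = -25)
Q(O, V) = -25 + V (Q(O, V) = V - 25 = -25 + V)
A(q) = 0 (A(q) = 0*(2 + q) = 0)
p(Y, S) = S (p(Y, S) = S + 0 = S)
66*(p(-7, c) - 147/118) = 66*(9 - 147/118) = 66*(915/118) = 30195/59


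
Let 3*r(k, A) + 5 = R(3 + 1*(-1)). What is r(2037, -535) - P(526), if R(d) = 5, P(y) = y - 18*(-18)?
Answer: -850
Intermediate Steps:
P(y) = 324 + y (P(y) = y + 324 = 324 + y)
r(k, A) = 0 (r(k, A) = -5/3 + (1/3)*5 = -5/3 + 5/3 = 0)
r(2037, -535) - P(526) = 0 - (324 + 526) = 0 - 1*850 = 0 - 850 = -850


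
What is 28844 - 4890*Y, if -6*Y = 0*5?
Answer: 28844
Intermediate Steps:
Y = 0 (Y = -0*5 = -⅙*0 = 0)
28844 - 4890*Y = 28844 - 4890*0 = 28844 - 1*0 = 28844 + 0 = 28844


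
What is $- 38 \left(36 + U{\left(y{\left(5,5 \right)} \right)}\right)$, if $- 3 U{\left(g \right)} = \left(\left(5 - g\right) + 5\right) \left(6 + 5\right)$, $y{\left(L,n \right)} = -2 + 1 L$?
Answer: $- \frac{1178}{3} \approx -392.67$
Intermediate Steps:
$y{\left(L,n \right)} = -2 + L$
$U{\left(g \right)} = - \frac{110}{3} + \frac{11 g}{3}$ ($U{\left(g \right)} = - \frac{\left(\left(5 - g\right) + 5\right) \left(6 + 5\right)}{3} = - \frac{\left(10 - g\right) 11}{3} = - \frac{110 - 11 g}{3} = - \frac{110}{3} + \frac{11 g}{3}$)
$- 38 \left(36 + U{\left(y{\left(5,5 \right)} \right)}\right) = - 38 \left(36 - \left(\frac{110}{3} - \frac{11 \left(-2 + 5\right)}{3}\right)\right) = - 38 \left(36 + \left(- \frac{110}{3} + \frac{11}{3} \cdot 3\right)\right) = - 38 \left(36 + \left(- \frac{110}{3} + 11\right)\right) = - 38 \left(36 - \frac{77}{3}\right) = \left(-38\right) \frac{31}{3} = - \frac{1178}{3}$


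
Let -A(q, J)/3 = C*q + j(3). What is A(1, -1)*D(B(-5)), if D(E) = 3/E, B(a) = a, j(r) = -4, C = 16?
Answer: 108/5 ≈ 21.600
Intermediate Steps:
A(q, J) = 12 - 48*q (A(q, J) = -3*(16*q - 4) = -3*(-4 + 16*q) = 12 - 48*q)
A(1, -1)*D(B(-5)) = (12 - 48*1)*(3/(-5)) = (12 - 48)*(3*(-1/5)) = -36*(-3/5) = 108/5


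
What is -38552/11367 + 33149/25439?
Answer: -603919645/289165113 ≈ -2.0885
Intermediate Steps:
-38552/11367 + 33149/25439 = -603919645/289165113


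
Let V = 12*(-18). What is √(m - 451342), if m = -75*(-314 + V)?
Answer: 2*I*√102898 ≈ 641.55*I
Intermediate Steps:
V = -216
m = 39750 (m = -75*(-314 - 216) = -75*(-530) = 39750)
√(m - 451342) = √(39750 - 451342) = √(-411592) = 2*I*√102898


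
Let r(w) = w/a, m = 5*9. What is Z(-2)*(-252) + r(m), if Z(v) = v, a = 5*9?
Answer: 505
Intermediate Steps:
a = 45
m = 45
r(w) = w/45
Z(-2)*(-252) + r(m) = -2*(-252) + (1/45)*45 = 504 + 1 = 505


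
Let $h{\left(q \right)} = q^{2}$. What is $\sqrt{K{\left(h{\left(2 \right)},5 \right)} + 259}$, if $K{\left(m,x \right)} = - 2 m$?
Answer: $\sqrt{251} \approx 15.843$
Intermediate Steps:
$\sqrt{K{\left(h{\left(2 \right)},5 \right)} + 259} = \sqrt{- 2 \cdot 2^{2} + 259} = \sqrt{\left(-2\right) 4 + 259} = \sqrt{-8 + 259} = \sqrt{251}$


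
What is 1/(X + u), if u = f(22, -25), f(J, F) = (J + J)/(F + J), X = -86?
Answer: -3/302 ≈ -0.0099338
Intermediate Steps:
f(J, F) = 2*J/(F + J) (f(J, F) = (2*J)/(F + J) = 2*J/(F + J))
u = -44/3 (u = 2*22/(-25 + 22) = 2*22/(-3) = 2*22*(-⅓) = -44/3 ≈ -14.667)
1/(X + u) = 1/(-86 - 44/3) = 1/(-302/3) = -3/302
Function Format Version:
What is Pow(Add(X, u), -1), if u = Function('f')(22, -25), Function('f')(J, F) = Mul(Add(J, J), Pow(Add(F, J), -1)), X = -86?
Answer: Rational(-3, 302) ≈ -0.0099338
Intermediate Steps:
Function('f')(J, F) = Mul(2, J, Pow(Add(F, J), -1)) (Function('f')(J, F) = Mul(Mul(2, J), Pow(Add(F, J), -1)) = Mul(2, J, Pow(Add(F, J), -1)))
u = Rational(-44, 3) (u = Mul(2, 22, Pow(Add(-25, 22), -1)) = Mul(2, 22, Pow(-3, -1)) = Mul(2, 22, Rational(-1, 3)) = Rational(-44, 3) ≈ -14.667)
Pow(Add(X, u), -1) = Pow(Add(-86, Rational(-44, 3)), -1) = Pow(Rational(-302, 3), -1) = Rational(-3, 302)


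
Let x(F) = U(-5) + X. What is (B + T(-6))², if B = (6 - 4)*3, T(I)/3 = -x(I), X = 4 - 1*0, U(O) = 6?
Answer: 576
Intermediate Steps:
X = 4 (X = 4 + 0 = 4)
x(F) = 10 (x(F) = 6 + 4 = 10)
T(I) = -30 (T(I) = 3*(-1*10) = 3*(-10) = -30)
B = 6 (B = 2*3 = 6)
(B + T(-6))² = (6 - 30)² = (-24)² = 576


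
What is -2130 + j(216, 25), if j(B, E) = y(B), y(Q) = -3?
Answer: -2133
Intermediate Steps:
j(B, E) = -3
-2130 + j(216, 25) = -2130 - 3 = -2133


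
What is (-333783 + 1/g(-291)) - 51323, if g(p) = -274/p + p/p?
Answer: -217584599/565 ≈ -3.8511e+5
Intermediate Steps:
g(p) = 1 - 274/p (g(p) = -274/p + 1 = 1 - 274/p)
(-333783 + 1/g(-291)) - 51323 = (-333783 + 1/((-274 - 291)/(-291))) - 51323 = (-333783 + 1/(-1/291*(-565))) - 51323 = (-333783 + 1/(565/291)) - 51323 = (-333783 + 291/565) - 51323 = -188587104/565 - 51323 = -217584599/565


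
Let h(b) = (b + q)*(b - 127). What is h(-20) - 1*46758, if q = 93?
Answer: -57489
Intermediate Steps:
h(b) = (-127 + b)*(93 + b) (h(b) = (b + 93)*(b - 127) = (93 + b)*(-127 + b) = (-127 + b)*(93 + b))
h(-20) - 1*46758 = (-11811 + (-20)² - 34*(-20)) - 1*46758 = (-11811 + 400 + 680) - 46758 = -10731 - 46758 = -57489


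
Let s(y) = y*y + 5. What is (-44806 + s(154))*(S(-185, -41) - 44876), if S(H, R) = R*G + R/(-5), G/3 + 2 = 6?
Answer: 956411383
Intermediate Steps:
G = 12 (G = -6 + 3*6 = -6 + 18 = 12)
s(y) = 5 + y**2 (s(y) = y**2 + 5 = 5 + y**2)
S(H, R) = 59*R/5 (S(H, R) = R*12 + R/(-5) = 12*R + R*(-1/5) = 12*R - R/5 = 59*R/5)
(-44806 + s(154))*(S(-185, -41) - 44876) = (-44806 + (5 + 154**2))*((59/5)*(-41) - 44876) = (-44806 + (5 + 23716))*(-2419/5 - 44876) = (-44806 + 23721)*(-226799/5) = -21085*(-226799/5) = 956411383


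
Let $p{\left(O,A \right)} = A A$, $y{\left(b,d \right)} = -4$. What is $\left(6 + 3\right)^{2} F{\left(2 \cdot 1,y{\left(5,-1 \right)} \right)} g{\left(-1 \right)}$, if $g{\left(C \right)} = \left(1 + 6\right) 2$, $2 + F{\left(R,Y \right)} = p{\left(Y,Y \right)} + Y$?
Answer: $11340$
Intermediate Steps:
$p{\left(O,A \right)} = A^{2}$
$F{\left(R,Y \right)} = -2 + Y + Y^{2}$ ($F{\left(R,Y \right)} = -2 + \left(Y^{2} + Y\right) = -2 + \left(Y + Y^{2}\right) = -2 + Y + Y^{2}$)
$g{\left(C \right)} = 14$ ($g{\left(C \right)} = 7 \cdot 2 = 14$)
$\left(6 + 3\right)^{2} F{\left(2 \cdot 1,y{\left(5,-1 \right)} \right)} g{\left(-1 \right)} = \left(6 + 3\right)^{2} \left(-2 - 4 + \left(-4\right)^{2}\right) 14 = 9^{2} \left(-2 - 4 + 16\right) 14 = 81 \cdot 10 \cdot 14 = 810 \cdot 14 = 11340$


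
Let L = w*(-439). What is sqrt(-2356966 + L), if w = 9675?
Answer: I*sqrt(6604291) ≈ 2569.9*I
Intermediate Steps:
L = -4247325 (L = 9675*(-439) = -4247325)
sqrt(-2356966 + L) = sqrt(-2356966 - 4247325) = sqrt(-6604291) = I*sqrt(6604291)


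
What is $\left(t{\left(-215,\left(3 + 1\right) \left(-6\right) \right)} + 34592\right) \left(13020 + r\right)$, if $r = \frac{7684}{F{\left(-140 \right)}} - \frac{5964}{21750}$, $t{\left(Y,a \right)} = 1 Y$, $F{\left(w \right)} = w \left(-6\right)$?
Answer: $\frac{3247228464349}{7250} \approx 4.4789 \cdot 10^{8}$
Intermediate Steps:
$F{\left(w \right)} = - 6 w$
$t{\left(Y,a \right)} = Y$
$r = \frac{1350977}{152250}$ ($r = \frac{7684}{\left(-6\right) \left(-140\right)} - \frac{5964}{21750} = \frac{7684}{840} - \frac{994}{3625} = 7684 \cdot \frac{1}{840} - \frac{994}{3625} = \frac{1921}{210} - \frac{994}{3625} = \frac{1350977}{152250} \approx 8.8734$)
$\left(t{\left(-215,\left(3 + 1\right) \left(-6\right) \right)} + 34592\right) \left(13020 + r\right) = \left(-215 + 34592\right) \left(13020 + \frac{1350977}{152250}\right) = 34377 \cdot \frac{1983645977}{152250} = \frac{3247228464349}{7250}$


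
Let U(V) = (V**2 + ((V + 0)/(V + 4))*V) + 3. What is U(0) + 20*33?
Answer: 663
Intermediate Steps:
U(V) = 3 + V**2 + V**2/(4 + V) (U(V) = (V**2 + (V/(4 + V))*V) + 3 = (V**2 + V**2/(4 + V)) + 3 = 3 + V**2 + V**2/(4 + V))
U(0) + 20*33 = (12 + 0**3 + 3*0 + 5*0**2)/(4 + 0) + 20*33 = (12 + 0 + 0 + 5*0)/4 + 660 = (12 + 0 + 0 + 0)/4 + 660 = (1/4)*12 + 660 = 3 + 660 = 663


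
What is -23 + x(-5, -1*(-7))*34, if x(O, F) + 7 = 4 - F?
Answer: -363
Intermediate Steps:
x(O, F) = -3 - F (x(O, F) = -7 + (4 - F) = -3 - F)
-23 + x(-5, -1*(-7))*34 = -23 + (-3 - (-1)*(-7))*34 = -23 + (-3 - 1*7)*34 = -23 + (-3 - 7)*34 = -23 - 10*34 = -23 - 340 = -363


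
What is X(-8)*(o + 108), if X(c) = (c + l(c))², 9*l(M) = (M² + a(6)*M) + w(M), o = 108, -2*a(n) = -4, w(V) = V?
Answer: 8192/3 ≈ 2730.7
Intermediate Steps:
a(n) = 2 (a(n) = -½*(-4) = 2)
l(M) = M/3 + M²/9 (l(M) = ((M² + 2*M) + M)/9 = (M² + 3*M)/9 = M/3 + M²/9)
X(c) = (c + c*(3 + c)/9)²
X(-8)*(o + 108) = ((1/81)*(-8)²*(12 - 8)²)*(108 + 108) = ((1/81)*64*4²)*216 = ((1/81)*64*16)*216 = (1024/81)*216 = 8192/3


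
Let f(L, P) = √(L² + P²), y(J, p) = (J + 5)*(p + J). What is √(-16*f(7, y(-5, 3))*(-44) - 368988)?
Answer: 2*I*√91015 ≈ 603.37*I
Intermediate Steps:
y(J, p) = (5 + J)*(J + p)
√(-16*f(7, y(-5, 3))*(-44) - 368988) = √(-16*√(7² + ((-5)² + 5*(-5) + 5*3 - 5*3)²)*(-44) - 368988) = √(-16*√(49 + (25 - 25 + 15 - 15)²)*(-44) - 368988) = √(-16*√(49 + 0²)*(-44) - 368988) = √(-16*√(49 + 0)*(-44) - 368988) = √(-16*√49*(-44) - 368988) = √(-16*7*(-44) - 368988) = √(-112*(-44) - 368988) = √(4928 - 368988) = √(-364060) = 2*I*√91015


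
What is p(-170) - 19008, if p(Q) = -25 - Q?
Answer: -18863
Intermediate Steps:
p(-170) - 19008 = (-25 - 1*(-170)) - 19008 = (-25 + 170) - 19008 = 145 - 19008 = -18863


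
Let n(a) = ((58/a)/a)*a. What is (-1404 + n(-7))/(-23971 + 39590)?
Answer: -9886/109333 ≈ -0.090421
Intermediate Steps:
n(a) = 58/a (n(a) = (58/a²)*a = 58/a)
(-1404 + n(-7))/(-23971 + 39590) = (-1404 + 58/(-7))/(-23971 + 39590) = (-1404 + 58*(-⅐))/15619 = (-1404 - 58/7)*(1/15619) = -9886/7*1/15619 = -9886/109333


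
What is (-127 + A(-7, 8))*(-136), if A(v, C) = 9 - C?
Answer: 17136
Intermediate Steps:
(-127 + A(-7, 8))*(-136) = (-127 + (9 - 1*8))*(-136) = (-127 + (9 - 8))*(-136) = (-127 + 1)*(-136) = -126*(-136) = 17136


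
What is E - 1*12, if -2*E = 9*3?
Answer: -51/2 ≈ -25.500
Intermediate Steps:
E = -27/2 (E = -9*3/2 = -½*27 = -27/2 ≈ -13.500)
E - 1*12 = -27/2 - 1*12 = -27/2 - 12 = -51/2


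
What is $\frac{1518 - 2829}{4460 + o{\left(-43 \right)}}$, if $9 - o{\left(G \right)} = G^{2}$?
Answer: $- \frac{1311}{2620} \approx -0.50038$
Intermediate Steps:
$o{\left(G \right)} = 9 - G^{2}$
$\frac{1518 - 2829}{4460 + o{\left(-43 \right)}} = \frac{1518 - 2829}{4460 + \left(9 - \left(-43\right)^{2}\right)} = - \frac{1311}{4460 + \left(9 - 1849\right)} = - \frac{1311}{4460 - 1840} = - \frac{1311}{2620}$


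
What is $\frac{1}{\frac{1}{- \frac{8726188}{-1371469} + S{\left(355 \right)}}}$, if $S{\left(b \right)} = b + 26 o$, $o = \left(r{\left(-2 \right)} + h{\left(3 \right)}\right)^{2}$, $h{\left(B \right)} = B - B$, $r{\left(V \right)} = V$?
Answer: $\frac{638230459}{1371469} \approx 465.36$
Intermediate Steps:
$h{\left(B \right)} = 0$
$o = 4$ ($o = \left(-2 + 0\right)^{2} = \left(-2\right)^{2} = 4$)
$S{\left(b \right)} = 104 + b$ ($S{\left(b \right)} = b + 26 \cdot 4 = b + 104 = 104 + b$)
$\frac{1}{\frac{1}{- \frac{8726188}{-1371469} + S{\left(355 \right)}}} = \frac{1}{\frac{1}{- \frac{8726188}{-1371469} + \left(104 + 355\right)}} = \frac{1}{\frac{1}{\left(-8726188\right) \left(- \frac{1}{1371469}\right) + 459}} = \frac{1}{\frac{1}{\frac{8726188}{1371469} + 459}} = \frac{1}{\frac{1}{\frac{638230459}{1371469}}} = \frac{1}{\frac{1371469}{638230459}} = \frac{638230459}{1371469}$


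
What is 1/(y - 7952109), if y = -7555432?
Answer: -1/15507541 ≈ -6.4485e-8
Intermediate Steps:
1/(y - 7952109) = 1/(-7555432 - 7952109) = 1/(-15507541) = -1/15507541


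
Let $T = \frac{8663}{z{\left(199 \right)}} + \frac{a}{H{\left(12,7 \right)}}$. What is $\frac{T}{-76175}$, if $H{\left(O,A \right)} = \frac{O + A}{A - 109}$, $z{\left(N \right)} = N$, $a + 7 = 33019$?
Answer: $\frac{669912979}{288017675} \approx 2.3259$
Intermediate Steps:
$a = 33012$ ($a = -7 + 33019 = 33012$)
$H{\left(O,A \right)} = \frac{A + O}{-109 + A}$
$T = - \frac{669912979}{3781}$ ($T = \frac{8663}{199} + \frac{33012}{\frac{1}{-109 + 7} \left(7 + 12\right)} = 8663 \cdot \frac{1}{199} + \frac{33012}{\frac{1}{-102} \cdot 19} = \frac{8663}{199} + \frac{33012}{\left(- \frac{1}{102}\right) 19} = \frac{8663}{199} + \frac{33012}{- \frac{19}{102}} = \frac{8663}{199} + 33012 \left(- \frac{102}{19}\right) = \frac{8663}{199} - \frac{3367224}{19} = - \frac{669912979}{3781} \approx -1.7718 \cdot 10^{5}$)
$\frac{T}{-76175} = - \frac{669912979}{3781 \left(-76175\right)} = \left(- \frac{669912979}{3781}\right) \left(- \frac{1}{76175}\right) = \frac{669912979}{288017675}$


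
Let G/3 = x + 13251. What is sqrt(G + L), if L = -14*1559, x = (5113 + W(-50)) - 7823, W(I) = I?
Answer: sqrt(9647) ≈ 98.219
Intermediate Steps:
x = -2760 (x = (5113 - 50) - 7823 = 5063 - 7823 = -2760)
L = -21826
G = 31473 (G = 3*(-2760 + 13251) = 3*10491 = 31473)
sqrt(G + L) = sqrt(31473 - 21826) = sqrt(9647)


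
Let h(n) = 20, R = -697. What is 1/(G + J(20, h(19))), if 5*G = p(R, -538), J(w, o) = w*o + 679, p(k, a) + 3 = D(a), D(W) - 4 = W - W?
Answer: 5/5396 ≈ 0.00092661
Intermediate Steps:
D(W) = 4 (D(W) = 4 + (W - W) = 4 + 0 = 4)
p(k, a) = 1 (p(k, a) = -3 + 4 = 1)
J(w, o) = 679 + o*w (J(w, o) = o*w + 679 = 679 + o*w)
G = ⅕ (G = (⅕)*1 = ⅕ ≈ 0.20000)
1/(G + J(20, h(19))) = 1/(⅕ + (679 + 20*20)) = 1/(⅕ + (679 + 400)) = 1/(⅕ + 1079) = 1/(5396/5) = 5/5396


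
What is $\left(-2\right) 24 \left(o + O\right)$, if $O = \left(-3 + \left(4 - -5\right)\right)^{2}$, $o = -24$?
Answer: $-576$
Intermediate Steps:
$O = 36$ ($O = \left(-3 + \left(4 + 5\right)\right)^{2} = \left(-3 + 9\right)^{2} = 6^{2} = 36$)
$\left(-2\right) 24 \left(o + O\right) = \left(-2\right) 24 \left(-24 + 36\right) = \left(-48\right) 12 = -576$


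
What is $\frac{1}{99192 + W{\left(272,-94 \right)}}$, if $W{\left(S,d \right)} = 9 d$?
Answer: $\frac{1}{98346} \approx 1.0168 \cdot 10^{-5}$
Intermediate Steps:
$\frac{1}{99192 + W{\left(272,-94 \right)}} = \frac{1}{99192 + 9 \left(-94\right)} = \frac{1}{99192 - 846} = \frac{1}{98346}$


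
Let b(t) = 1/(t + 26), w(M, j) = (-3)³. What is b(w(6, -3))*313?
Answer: -313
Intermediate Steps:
w(M, j) = -27
b(t) = 1/(26 + t)
b(w(6, -3))*313 = 313/(26 - 27) = 313/(-1) = -1*313 = -313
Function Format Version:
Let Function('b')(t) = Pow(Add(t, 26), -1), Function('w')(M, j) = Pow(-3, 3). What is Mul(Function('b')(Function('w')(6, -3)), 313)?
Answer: -313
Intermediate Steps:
Function('w')(M, j) = -27
Function('b')(t) = Pow(Add(26, t), -1)
Mul(Function('b')(Function('w')(6, -3)), 313) = Mul(Pow(Add(26, -27), -1), 313) = Mul(Pow(-1, -1), 313) = Mul(-1, 313) = -313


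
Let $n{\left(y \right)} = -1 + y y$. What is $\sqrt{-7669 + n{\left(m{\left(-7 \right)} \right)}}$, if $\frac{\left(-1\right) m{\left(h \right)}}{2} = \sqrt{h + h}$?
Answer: $i \sqrt{7726} \approx 87.898 i$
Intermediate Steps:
$m{\left(h \right)} = - 2 \sqrt{2} \sqrt{h}$ ($m{\left(h \right)} = - 2 \sqrt{h + h} = - 2 \sqrt{2 h} = - 2 \sqrt{2} \sqrt{h}$)
$n{\left(y \right)} = -1 + y^{2}$
$\sqrt{-7669 + n{\left(m{\left(-7 \right)} \right)}} = \sqrt{-7669 + \left(-1 + \left(- 2 \sqrt{2} \sqrt{-7}\right)^{2}\right)} = \sqrt{-7669 + \left(-1 + \left(- 2 \sqrt{2} i \sqrt{7}\right)^{2}\right)} = \sqrt{-7669 + \left(-1 + \left(- 2 i \sqrt{14}\right)^{2}\right)} = \sqrt{-7669 - 57} = \sqrt{-7726} = i \sqrt{7726}$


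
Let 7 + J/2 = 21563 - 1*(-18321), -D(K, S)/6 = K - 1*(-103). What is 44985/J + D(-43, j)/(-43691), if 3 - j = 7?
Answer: 1994151075/3484532014 ≈ 0.57229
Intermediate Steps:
j = -4 (j = 3 - 1*7 = 3 - 7 = -4)
D(K, S) = -618 - 6*K (D(K, S) = -6*(K - 1*(-103)) = -6*(K + 103) = -6*(103 + K) = -618 - 6*K)
J = 79754 (J = -14 + 2*(21563 - 1*(-18321)) = -14 + 2*(21563 + 18321) = -14 + 2*39884 = -14 + 79768 = 79754)
44985/J + D(-43, j)/(-43691) = 44985/79754 + (-618 - 6*(-43))/(-43691) = 44985*(1/79754) + (-618 + 258)*(-1/43691) = 44985/79754 - 360*(-1/43691) = 44985/79754 + 360/43691 = 1994151075/3484532014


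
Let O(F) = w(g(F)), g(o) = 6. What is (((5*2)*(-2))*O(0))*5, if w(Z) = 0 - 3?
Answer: 300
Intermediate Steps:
w(Z) = -3
O(F) = -3
(((5*2)*(-2))*O(0))*5 = (((5*2)*(-2))*(-3))*5 = ((10*(-2))*(-3))*5 = -20*(-3)*5 = 60*5 = 300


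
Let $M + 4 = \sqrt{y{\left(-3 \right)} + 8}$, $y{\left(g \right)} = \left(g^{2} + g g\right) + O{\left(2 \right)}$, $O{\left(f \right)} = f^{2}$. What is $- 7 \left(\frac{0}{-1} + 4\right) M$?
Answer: $112 - 28 \sqrt{30} \approx -41.362$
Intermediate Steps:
$y{\left(g \right)} = 4 + 2 g^{2}$ ($y{\left(g \right)} = \left(g^{2} + g g\right) + 2^{2} = \left(g^{2} + g^{2}\right) + 4 = 2 g^{2} + 4 = 4 + 2 g^{2}$)
$M = -4 + \sqrt{30}$ ($M = -4 + \sqrt{\left(4 + 2 \left(-3\right)^{2}\right) + 8} = -4 + \sqrt{\left(4 + 2 \cdot 9\right) + 8} = -4 + \sqrt{\left(4 + 18\right) + 8} = -4 + \sqrt{22 + 8} = -4 + \sqrt{30} \approx 1.4772$)
$- 7 \left(\frac{0}{-1} + 4\right) M = - 7 \left(\frac{0}{-1} + 4\right) \left(-4 + \sqrt{30}\right) = - 7 \left(0 \left(-1\right) + 4\right) \left(-4 + \sqrt{30}\right) = - 7 \left(0 + 4\right) \left(-4 + \sqrt{30}\right) = \left(-7\right) 4 \left(-4 + \sqrt{30}\right) = - 28 \left(-4 + \sqrt{30}\right) = 112 - 28 \sqrt{30}$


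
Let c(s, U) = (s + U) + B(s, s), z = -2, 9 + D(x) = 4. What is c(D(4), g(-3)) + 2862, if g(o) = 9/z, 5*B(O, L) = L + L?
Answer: 5701/2 ≈ 2850.5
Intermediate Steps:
D(x) = -5 (D(x) = -9 + 4 = -5)
B(O, L) = 2*L/5 (B(O, L) = (L + L)/5 = (2*L)/5 = 2*L/5)
g(o) = -9/2 (g(o) = 9/(-2) = 9*(-½) = -9/2)
c(s, U) = U + 7*s/5 (c(s, U) = (s + U) + 2*s/5 = (U + s) + 2*s/5 = U + 7*s/5)
c(D(4), g(-3)) + 2862 = (-9/2 + (7/5)*(-5)) + 2862 = (-9/2 - 7) + 2862 = -23/2 + 2862 = 5701/2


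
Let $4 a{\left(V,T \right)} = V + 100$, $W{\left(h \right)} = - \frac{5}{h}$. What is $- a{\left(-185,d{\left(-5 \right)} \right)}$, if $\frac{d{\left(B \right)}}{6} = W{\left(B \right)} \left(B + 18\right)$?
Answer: $\frac{85}{4} \approx 21.25$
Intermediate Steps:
$d{\left(B \right)} = - \frac{30 \left(18 + B\right)}{B}$ ($d{\left(B \right)} = 6 - \frac{5}{B} \left(B + 18\right) = 6 - \frac{5}{B} \left(18 + B\right) = 6 \left(- \frac{5 \left(18 + B\right)}{B}\right) = - \frac{30 \left(18 + B\right)}{B}$)
$a{\left(V,T \right)} = 25 + \frac{V}{4}$ ($a{\left(V,T \right)} = \frac{V + 100}{4} = \frac{100 + V}{4} = 25 + \frac{V}{4}$)
$- a{\left(-185,d{\left(-5 \right)} \right)} = - (25 + \frac{1}{4} \left(-185\right)) = - (25 - \frac{185}{4}) = \left(-1\right) \left(- \frac{85}{4}\right) = \frac{85}{4}$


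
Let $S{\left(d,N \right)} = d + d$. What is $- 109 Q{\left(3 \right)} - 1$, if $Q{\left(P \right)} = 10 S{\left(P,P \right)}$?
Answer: $-6541$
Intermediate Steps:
$S{\left(d,N \right)} = 2 d$
$Q{\left(P \right)} = 20 P$ ($Q{\left(P \right)} = 10 \cdot 2 P = 20 P$)
$- 109 Q{\left(3 \right)} - 1 = - 109 \cdot 20 \cdot 3 - 1 = \left(-109\right) 60 - 1 = -6540 - 1 = -6541$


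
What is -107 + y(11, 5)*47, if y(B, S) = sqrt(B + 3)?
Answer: -107 + 47*sqrt(14) ≈ 68.858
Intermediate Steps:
y(B, S) = sqrt(3 + B)
-107 + y(11, 5)*47 = -107 + sqrt(3 + 11)*47 = -107 + sqrt(14)*47 = -107 + 47*sqrt(14)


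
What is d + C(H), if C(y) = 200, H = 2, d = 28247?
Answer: 28447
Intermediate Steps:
d + C(H) = 28247 + 200 = 28447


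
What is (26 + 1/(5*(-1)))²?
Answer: 16641/25 ≈ 665.64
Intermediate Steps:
(26 + 1/(5*(-1)))² = (26 + 1/(-5))² = (26 - ⅕)² = (129/5)² = 16641/25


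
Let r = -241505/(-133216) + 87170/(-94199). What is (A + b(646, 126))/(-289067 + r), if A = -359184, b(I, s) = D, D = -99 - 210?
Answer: 4511210785550112/3627436874822153 ≈ 1.2436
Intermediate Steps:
r = 11137090775/12548813984 (r = -241505*(-1/133216) + 87170*(-1/94199) = 241505/133216 - 87170/94199 = 11137090775/12548813984 ≈ 0.88750)
D = -309
b(I, s) = -309
(A + b(646, 126))/(-289067 + r) = (-359184 - 309)/(-289067 + 11137090775/12548813984) = -359493/(-3627436874822153/12548813984) = -359493*(-12548813984/3627436874822153) = 4511210785550112/3627436874822153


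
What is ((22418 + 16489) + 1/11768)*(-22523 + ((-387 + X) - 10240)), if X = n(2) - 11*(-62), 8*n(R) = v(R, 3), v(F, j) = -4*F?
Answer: -14866177667613/11768 ≈ -1.2633e+9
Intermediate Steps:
n(R) = -R/2 (n(R) = (-4*R)/8 = -R/2)
X = 681 (X = -1/2*2 - 11*(-62) = -1 + 682 = 681)
((22418 + 16489) + 1/11768)*(-22523 + ((-387 + X) - 10240)) = ((22418 + 16489) + 1/11768)*(-22523 + ((-387 + 681) - 10240)) = (38907 + 1/11768)*(-22523 + (294 - 10240)) = 457857577*(-22523 - 9946)/11768 = (457857577/11768)*(-32469) = -14866177667613/11768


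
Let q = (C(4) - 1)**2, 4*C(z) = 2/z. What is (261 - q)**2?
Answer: 277389025/4096 ≈ 67722.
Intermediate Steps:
C(z) = 1/(2*z) (C(z) = (2/z)/4 = 1/(2*z))
q = 49/64 (q = ((1/2)/4 - 1)**2 = ((1/2)*(1/4) - 1)**2 = (1/8 - 1)**2 = (-7/8)**2 = 49/64 ≈ 0.76563)
(261 - q)**2 = (261 - 1*49/64)**2 = (261 - 49/64)**2 = (16655/64)**2 = 277389025/4096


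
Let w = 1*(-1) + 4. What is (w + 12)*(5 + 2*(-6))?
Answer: -105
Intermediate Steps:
w = 3 (w = -1 + 4 = 3)
(w + 12)*(5 + 2*(-6)) = (3 + 12)*(5 + 2*(-6)) = 15*(5 - 12) = 15*(-7) = -105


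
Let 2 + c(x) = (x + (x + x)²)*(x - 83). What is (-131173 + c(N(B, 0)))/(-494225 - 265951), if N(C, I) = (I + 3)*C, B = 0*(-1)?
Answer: 14575/84464 ≈ 0.17256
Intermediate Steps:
B = 0
N(C, I) = C*(3 + I) (N(C, I) = (3 + I)*C = C*(3 + I))
c(x) = -2 + (-83 + x)*(x + 4*x²) (c(x) = -2 + (x + (x + x)²)*(x - 83) = -2 + (x + (2*x)²)*(-83 + x) = -2 + (x + 4*x²)*(-83 + x) = -2 + (-83 + x)*(x + 4*x²))
(-131173 + c(N(B, 0)))/(-494225 - 265951) = (-131173 + (-2 - 331*(0*(3 + 0))² - 0*(3 + 0) + 4*(0*(3 + 0))³))/(-494225 - 265951) = (-131173 + (-2 - 331*(0*3)² - 0*3 + 4*(0*3)³))/(-760176) = (-131173 + (-2 - 331*0² - 83*0 + 4*0³))*(-1/760176) = (-131173 + (-2 - 331*0 + 0 + 4*0))*(-1/760176) = (-131173 + (-2 + 0 + 0 + 0))*(-1/760176) = (-131173 - 2)*(-1/760176) = -131175*(-1/760176) = 14575/84464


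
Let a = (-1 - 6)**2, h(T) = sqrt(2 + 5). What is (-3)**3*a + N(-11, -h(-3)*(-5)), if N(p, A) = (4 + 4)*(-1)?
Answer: -1331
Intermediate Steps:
h(T) = sqrt(7)
N(p, A) = -8 (N(p, A) = 8*(-1) = -8)
a = 49 (a = (-7)**2 = 49)
(-3)**3*a + N(-11, -h(-3)*(-5)) = (-3)**3*49 - 8 = -27*49 - 8 = -1323 - 8 = -1331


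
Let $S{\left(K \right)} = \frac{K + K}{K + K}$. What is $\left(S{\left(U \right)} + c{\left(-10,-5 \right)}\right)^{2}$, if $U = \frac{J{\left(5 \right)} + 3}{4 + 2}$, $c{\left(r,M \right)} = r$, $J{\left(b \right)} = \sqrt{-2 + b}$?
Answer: $81$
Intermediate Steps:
$U = \frac{1}{2} + \frac{\sqrt{3}}{6}$ ($U = \frac{\sqrt{-2 + 5} + 3}{4 + 2} = \frac{\sqrt{3} + 3}{6} = \left(3 + \sqrt{3}\right) \frac{1}{6} = \frac{1}{2} + \frac{\sqrt{3}}{6} \approx 0.78868$)
$S{\left(K \right)} = 1$ ($S{\left(K \right)} = \frac{2 K}{2 K} = 2 K \frac{1}{2 K} = 1$)
$\left(S{\left(U \right)} + c{\left(-10,-5 \right)}\right)^{2} = \left(1 - 10\right)^{2} = \left(-9\right)^{2} = 81$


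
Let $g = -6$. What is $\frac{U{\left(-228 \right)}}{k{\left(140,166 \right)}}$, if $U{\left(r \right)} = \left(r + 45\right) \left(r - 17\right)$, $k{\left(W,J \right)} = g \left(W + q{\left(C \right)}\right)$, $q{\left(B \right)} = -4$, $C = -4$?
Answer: $- \frac{14945}{272} \approx -54.945$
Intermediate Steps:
$k{\left(W,J \right)} = 24 - 6 W$ ($k{\left(W,J \right)} = - 6 \left(W - 4\right) = - 6 \left(-4 + W\right) = 24 - 6 W$)
$U{\left(r \right)} = \left(-17 + r\right) \left(45 + r\right)$ ($U{\left(r \right)} = \left(45 + r\right) \left(-17 + r\right) = \left(-17 + r\right) \left(45 + r\right)$)
$\frac{U{\left(-228 \right)}}{k{\left(140,166 \right)}} = \frac{-765 + \left(-228\right)^{2} + 28 \left(-228\right)}{24 - 840} = \frac{-765 + 51984 - 6384}{24 - 840} = \frac{44835}{-816} = 44835 \left(- \frac{1}{816}\right) = - \frac{14945}{272}$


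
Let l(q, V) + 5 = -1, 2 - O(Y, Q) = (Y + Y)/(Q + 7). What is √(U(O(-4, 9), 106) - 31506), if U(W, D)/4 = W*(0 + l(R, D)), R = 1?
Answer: I*√31566 ≈ 177.67*I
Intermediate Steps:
O(Y, Q) = 2 - 2*Y/(7 + Q) (O(Y, Q) = 2 - (Y + Y)/(Q + 7) = 2 - 2*Y/(7 + Q))
l(q, V) = -6 (l(q, V) = -5 - 1 = -6)
U(W, D) = -24*W (U(W, D) = 4*(W*(0 - 6)) = 4*(W*(-6)) = 4*(-6*W) = -24*W)
√(U(O(-4, 9), 106) - 31506) = √(-48*(7 + 9 - 1*(-4))/(7 + 9) - 31506) = √(-48*(7 + 9 + 4)/16 - 31506) = √(-48*20/16 - 31506) = √(-24*5/2 - 31506) = √(-60 - 31506) = √(-31566) = I*√31566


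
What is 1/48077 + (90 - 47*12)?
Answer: -22788497/48077 ≈ -474.00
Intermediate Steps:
1/48077 + (90 - 47*12) = 1/48077 + (90 - 564) = 1/48077 - 474 = -22788497/48077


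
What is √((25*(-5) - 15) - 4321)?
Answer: I*√4461 ≈ 66.791*I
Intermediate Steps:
√((25*(-5) - 15) - 4321) = √((-125 - 15) - 4321) = √(-140 - 4321) = √(-4461) = I*√4461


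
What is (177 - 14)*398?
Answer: 64874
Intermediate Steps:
(177 - 14)*398 = 163*398 = 64874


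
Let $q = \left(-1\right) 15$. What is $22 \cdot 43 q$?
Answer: $-14190$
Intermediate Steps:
$q = -15$
$22 \cdot 43 q = 22 \cdot 43 \left(-15\right) = 946 \left(-15\right) = -14190$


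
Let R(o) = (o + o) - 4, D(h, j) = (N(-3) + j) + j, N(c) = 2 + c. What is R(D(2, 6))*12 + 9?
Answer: 225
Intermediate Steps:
D(h, j) = -1 + 2*j (D(h, j) = ((2 - 3) + j) + j = (-1 + j) + j = -1 + 2*j)
R(o) = -4 + 2*o (R(o) = 2*o - 4 = -4 + 2*o)
R(D(2, 6))*12 + 9 = (-4 + 2*(-1 + 2*6))*12 + 9 = (-4 + 2*(-1 + 12))*12 + 9 = (-4 + 2*11)*12 + 9 = (-4 + 22)*12 + 9 = 18*12 + 9 = 216 + 9 = 225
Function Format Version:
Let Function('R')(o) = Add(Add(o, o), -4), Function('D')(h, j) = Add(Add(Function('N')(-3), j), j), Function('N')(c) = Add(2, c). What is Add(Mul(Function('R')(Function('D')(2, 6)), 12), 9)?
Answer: 225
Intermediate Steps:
Function('D')(h, j) = Add(-1, Mul(2, j)) (Function('D')(h, j) = Add(Add(Add(2, -3), j), j) = Add(Add(-1, j), j) = Add(-1, Mul(2, j)))
Function('R')(o) = Add(-4, Mul(2, o)) (Function('R')(o) = Add(Mul(2, o), -4) = Add(-4, Mul(2, o)))
Add(Mul(Function('R')(Function('D')(2, 6)), 12), 9) = Add(Mul(Add(-4, Mul(2, Add(-1, Mul(2, 6)))), 12), 9) = Add(Mul(Add(-4, Mul(2, Add(-1, 12))), 12), 9) = Add(Mul(Add(-4, Mul(2, 11)), 12), 9) = Add(Mul(Add(-4, 22), 12), 9) = Add(Mul(18, 12), 9) = Add(216, 9) = 225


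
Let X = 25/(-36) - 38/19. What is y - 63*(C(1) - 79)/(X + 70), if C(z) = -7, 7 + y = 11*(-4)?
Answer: 71475/2423 ≈ 29.499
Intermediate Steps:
y = -51 (y = -7 + 11*(-4) = -7 - 44 = -51)
X = -97/36 (X = 25*(-1/36) - 38*1/19 = -25/36 - 2 = -97/36 ≈ -2.6944)
y - 63*(C(1) - 79)/(X + 70) = -51 - 63*(-7 - 79)/(-97/36 + 70) = -51 - (-5418)/2423/36 = -51 - (-5418)*36/2423 = -51 - 63*(-3096/2423) = -51 + 195048/2423 = 71475/2423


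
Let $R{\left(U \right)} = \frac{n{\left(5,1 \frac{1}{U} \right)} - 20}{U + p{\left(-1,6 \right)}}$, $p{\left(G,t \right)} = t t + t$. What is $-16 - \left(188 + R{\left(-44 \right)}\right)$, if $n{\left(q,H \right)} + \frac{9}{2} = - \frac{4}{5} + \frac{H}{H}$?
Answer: $- \frac{4323}{20} \approx -216.15$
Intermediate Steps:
$p{\left(G,t \right)} = t + t^{2}$ ($p{\left(G,t \right)} = t^{2} + t = t + t^{2}$)
$n{\left(q,H \right)} = - \frac{43}{10}$ ($n{\left(q,H \right)} = - \frac{9}{2} + \left(- \frac{4}{5} + \frac{H}{H}\right) = - \frac{9}{2} + \left(\left(-4\right) \frac{1}{5} + 1\right) = - \frac{9}{2} + \left(- \frac{4}{5} + 1\right) = - \frac{9}{2} + \frac{1}{5} = - \frac{43}{10}$)
$R{\left(U \right)} = - \frac{243}{10 \left(42 + U\right)}$ ($R{\left(U \right)} = \frac{- \frac{43}{10} - 20}{U + 6 \left(1 + 6\right)} = - \frac{243}{10 \left(U + 6 \cdot 7\right)} = - \frac{243}{10 \left(U + 42\right)} = - \frac{243}{10 \left(42 + U\right)}$)
$-16 - \left(188 + R{\left(-44 \right)}\right) = -16 - \left(188 - \frac{243}{420 + 10 \left(-44\right)}\right) = -16 - \left(188 - \frac{243}{420 - 440}\right) = -16 - \left(188 - \frac{243}{-20}\right) = -16 - \left(188 - - \frac{243}{20}\right) = -16 - \frac{4003}{20} = - \frac{4323}{20}$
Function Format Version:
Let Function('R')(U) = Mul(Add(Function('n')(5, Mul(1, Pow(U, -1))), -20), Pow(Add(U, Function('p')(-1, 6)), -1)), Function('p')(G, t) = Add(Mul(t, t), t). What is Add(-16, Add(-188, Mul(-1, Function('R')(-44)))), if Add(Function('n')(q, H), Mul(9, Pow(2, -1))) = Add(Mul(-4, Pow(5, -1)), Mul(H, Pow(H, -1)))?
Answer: Rational(-4323, 20) ≈ -216.15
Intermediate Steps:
Function('p')(G, t) = Add(t, Pow(t, 2)) (Function('p')(G, t) = Add(Pow(t, 2), t) = Add(t, Pow(t, 2)))
Function('n')(q, H) = Rational(-43, 10) (Function('n')(q, H) = Add(Rational(-9, 2), Add(Mul(-4, Pow(5, -1)), Mul(H, Pow(H, -1)))) = Add(Rational(-9, 2), Add(Mul(-4, Rational(1, 5)), 1)) = Add(Rational(-9, 2), Add(Rational(-4, 5), 1)) = Add(Rational(-9, 2), Rational(1, 5)) = Rational(-43, 10))
Function('R')(U) = Mul(Rational(-243, 10), Pow(Add(42, U), -1)) (Function('R')(U) = Mul(Add(Rational(-43, 10), -20), Pow(Add(U, Mul(6, Add(1, 6))), -1)) = Mul(Rational(-243, 10), Pow(Add(U, Mul(6, 7)), -1)) = Mul(Rational(-243, 10), Pow(Add(U, 42), -1)) = Mul(Rational(-243, 10), Pow(Add(42, U), -1)))
Add(-16, Add(-188, Mul(-1, Function('R')(-44)))) = Add(-16, Add(-188, Mul(-1, Mul(-243, Pow(Add(420, Mul(10, -44)), -1))))) = Add(-16, Add(-188, Mul(-1, Mul(-243, Pow(Add(420, -440), -1))))) = Add(-16, Add(-188, Mul(-1, Mul(-243, Pow(-20, -1))))) = Add(-16, Add(-188, Mul(-1, Mul(-243, Rational(-1, 20))))) = Add(-16, Add(-188, Mul(-1, Rational(243, 20)))) = Add(-16, Add(-188, Rational(-243, 20))) = Add(-16, Rational(-4003, 20)) = Rational(-4323, 20)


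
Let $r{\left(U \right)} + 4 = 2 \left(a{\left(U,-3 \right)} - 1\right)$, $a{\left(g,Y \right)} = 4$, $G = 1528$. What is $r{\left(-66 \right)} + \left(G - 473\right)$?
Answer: $1057$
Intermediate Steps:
$r{\left(U \right)} = 2$ ($r{\left(U \right)} = -4 + 2 \left(4 - 1\right) = -4 + 2 \cdot 3 = -4 + 6 = 2$)
$r{\left(-66 \right)} + \left(G - 473\right) = 2 + \left(1528 - 473\right) = 2 + 1055 = 1057$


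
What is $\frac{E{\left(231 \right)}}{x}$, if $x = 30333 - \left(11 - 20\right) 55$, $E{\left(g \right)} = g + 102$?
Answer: $\frac{111}{10276} \approx 0.010802$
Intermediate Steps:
$E{\left(g \right)} = 102 + g$
$x = 30828$ ($x = 30333 - \left(-9\right) 55 = 30333 - -495 = 30333 + 495 = 30828$)
$\frac{E{\left(231 \right)}}{x} = \frac{102 + 231}{30828} = 333 \cdot \frac{1}{30828} = \frac{111}{10276}$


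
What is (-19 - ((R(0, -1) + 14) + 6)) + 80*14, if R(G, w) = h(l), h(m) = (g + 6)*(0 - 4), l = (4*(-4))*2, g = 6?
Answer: 1129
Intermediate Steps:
l = -32 (l = -16*2 = -32)
h(m) = -48 (h(m) = (6 + 6)*(0 - 4) = 12*(-4) = -48)
R(G, w) = -48
(-19 - ((R(0, -1) + 14) + 6)) + 80*14 = (-19 - ((-48 + 14) + 6)) + 80*14 = (-19 - (-34 + 6)) + 1120 = (-19 - 1*(-28)) + 1120 = (-19 + 28) + 1120 = 9 + 1120 = 1129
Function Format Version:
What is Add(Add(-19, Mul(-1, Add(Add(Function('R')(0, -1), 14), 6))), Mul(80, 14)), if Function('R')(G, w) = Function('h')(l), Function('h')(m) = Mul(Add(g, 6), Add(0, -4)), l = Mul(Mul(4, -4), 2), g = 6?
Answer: 1129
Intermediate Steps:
l = -32 (l = Mul(-16, 2) = -32)
Function('h')(m) = -48 (Function('h')(m) = Mul(Add(6, 6), Add(0, -4)) = Mul(12, -4) = -48)
Function('R')(G, w) = -48
Add(Add(-19, Mul(-1, Add(Add(Function('R')(0, -1), 14), 6))), Mul(80, 14)) = Add(Add(-19, Mul(-1, Add(Add(-48, 14), 6))), Mul(80, 14)) = Add(Add(-19, Mul(-1, Add(-34, 6))), 1120) = Add(Add(-19, Mul(-1, -28)), 1120) = Add(Add(-19, 28), 1120) = Add(9, 1120) = 1129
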